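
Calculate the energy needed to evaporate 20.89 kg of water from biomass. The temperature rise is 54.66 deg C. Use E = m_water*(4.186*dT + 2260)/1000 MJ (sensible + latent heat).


E = m_water * (4.186 * dT + 2260) / 1000
= 20.89 * (4.186 * 54.66 + 2260) / 1000
= 51.9912 MJ

51.9912 MJ


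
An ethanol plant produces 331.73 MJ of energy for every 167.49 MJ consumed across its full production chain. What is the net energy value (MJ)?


NEV = E_out - E_in
= 331.73 - 167.49
= 164.2400 MJ

164.2400 MJ


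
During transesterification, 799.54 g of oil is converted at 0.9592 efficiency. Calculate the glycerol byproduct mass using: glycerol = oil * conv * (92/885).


glycerol = oil * conv * (92/885)
= 799.54 * 0.9592 * 92 / 885
= 79.7249 g

79.7249 g


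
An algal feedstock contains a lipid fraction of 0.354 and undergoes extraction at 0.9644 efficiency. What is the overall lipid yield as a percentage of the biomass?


Y = lipid_content * extraction_eff * 100
= 0.354 * 0.9644 * 100
= 34.1398%

34.1398%


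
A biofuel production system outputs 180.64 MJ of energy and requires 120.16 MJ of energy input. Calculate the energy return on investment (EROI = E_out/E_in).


EROI = E_out / E_in
= 180.64 / 120.16
= 1.5033

1.5033


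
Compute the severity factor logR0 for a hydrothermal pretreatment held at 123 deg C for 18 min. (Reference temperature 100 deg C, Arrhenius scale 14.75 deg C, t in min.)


logR0 = log10(t * exp((T - 100) / 14.75))
= log10(18 * exp((123 - 100) / 14.75))
= 1.9325

1.9325


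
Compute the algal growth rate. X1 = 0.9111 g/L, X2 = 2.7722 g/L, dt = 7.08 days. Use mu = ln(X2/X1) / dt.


mu = ln(X2/X1) / dt
= ln(2.7722/0.9111) / 7.08
= 0.1572 per day

0.1572 per day


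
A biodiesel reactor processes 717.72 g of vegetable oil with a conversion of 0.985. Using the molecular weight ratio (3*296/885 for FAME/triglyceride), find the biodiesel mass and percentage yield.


m_FAME = oil * conv * (3 * 296 / 885) = oil * conv * (888/885)
= 717.72 * 0.985 * 888 / 885
= 709.3507 g
Y = m_FAME / oil * 100 = conv * (888/885) * 100
= 0.985 * 888 / 885 * 100
= 98.83%

709.3507 g FAME; Y = 98.83%


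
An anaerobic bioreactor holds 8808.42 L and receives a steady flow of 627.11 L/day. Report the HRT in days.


HRT = V / Q
= 8808.42 / 627.11
= 14.0461 days

14.0461 days


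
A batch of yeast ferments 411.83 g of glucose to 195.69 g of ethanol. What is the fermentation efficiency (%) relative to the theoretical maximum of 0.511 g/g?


Fermentation efficiency = (actual / (0.511 * glucose)) * 100
= (195.69 / (0.511 * 411.83)) * 100
= 92.9886%

92.9886%


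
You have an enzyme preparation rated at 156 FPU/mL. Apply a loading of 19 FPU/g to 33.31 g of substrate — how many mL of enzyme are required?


V = dosage * m_sub / activity
V = 19 * 33.31 / 156
V = 4.0570 mL

4.0570 mL


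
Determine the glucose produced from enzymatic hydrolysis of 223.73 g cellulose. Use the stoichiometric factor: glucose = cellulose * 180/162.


glucose = cellulose * 180/162
= 223.73 * 180/162
= 248.5889 g

248.5889 g


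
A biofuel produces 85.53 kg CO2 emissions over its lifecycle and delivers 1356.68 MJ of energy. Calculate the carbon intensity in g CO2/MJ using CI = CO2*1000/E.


CI = CO2 * 1000 / E
= 85.53 * 1000 / 1356.68
= 63.0436 g CO2/MJ

63.0436 g CO2/MJ


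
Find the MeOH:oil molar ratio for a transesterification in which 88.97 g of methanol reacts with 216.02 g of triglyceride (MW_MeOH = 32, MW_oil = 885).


Molar ratio = n_MeOH / n_oil = (MeOH/32) / (oil/885) = (MeOH * 885) / (32 * oil)
= (88.97 * 885) / (32 * 216.02)
= 11.3905

11.3905


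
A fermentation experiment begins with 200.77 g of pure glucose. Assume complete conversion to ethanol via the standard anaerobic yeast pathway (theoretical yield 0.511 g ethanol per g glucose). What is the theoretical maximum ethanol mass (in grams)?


Theoretical ethanol yield: m_EtOH = 0.511 * m_glucose
m_EtOH = 0.511 * 200.77 = 102.5935 g

102.5935 g


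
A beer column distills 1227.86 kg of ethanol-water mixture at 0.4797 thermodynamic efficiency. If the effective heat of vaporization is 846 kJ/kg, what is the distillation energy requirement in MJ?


E = m * 846 / (eta * 1000)
= 1227.86 * 846 / (0.4797 * 1000)
= 2165.4567 MJ

2165.4567 MJ


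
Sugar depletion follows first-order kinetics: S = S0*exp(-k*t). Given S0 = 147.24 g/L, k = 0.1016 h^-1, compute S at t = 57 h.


S = S0 * exp(-k * t)
S = 147.24 * exp(-0.1016 * 57)
S = 0.4497 g/L

0.4497 g/L


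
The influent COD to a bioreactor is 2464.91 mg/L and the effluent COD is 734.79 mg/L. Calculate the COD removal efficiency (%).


eta = (COD_in - COD_out) / COD_in * 100
= (2464.91 - 734.79) / 2464.91 * 100
= 70.1900%

70.1900%


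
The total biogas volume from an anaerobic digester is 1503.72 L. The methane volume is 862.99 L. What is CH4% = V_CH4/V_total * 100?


CH4% = V_CH4 / V_total * 100
= 862.99 / 1503.72 * 100
= 57.3903%

57.3903%


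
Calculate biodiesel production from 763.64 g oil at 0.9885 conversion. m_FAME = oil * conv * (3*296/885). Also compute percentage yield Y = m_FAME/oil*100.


m_FAME = oil * conv * (3 * 296 / 885) = oil * conv * (888/885)
= 763.64 * 0.9885 * 888 / 885
= 757.4170 g
Y = m_FAME / oil * 100 = conv * (888/885) * 100
= 0.9885 * 888 / 885 * 100
= 99.19%

757.4170 g FAME; Y = 99.19%


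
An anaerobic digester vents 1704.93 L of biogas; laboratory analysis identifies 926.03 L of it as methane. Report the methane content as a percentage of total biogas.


CH4% = V_CH4 / V_total * 100
= 926.03 / 1704.93 * 100
= 54.3148%

54.3148%


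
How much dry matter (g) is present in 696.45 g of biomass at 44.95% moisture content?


Wd = Ww * (1 - MC/100)
= 696.45 * (1 - 44.95/100)
= 383.3957 g

383.3957 g


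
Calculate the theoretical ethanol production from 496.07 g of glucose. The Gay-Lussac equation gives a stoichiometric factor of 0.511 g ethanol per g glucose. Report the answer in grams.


Theoretical ethanol yield: m_EtOH = 0.511 * m_glucose
m_EtOH = 0.511 * 496.07 = 253.4918 g

253.4918 g


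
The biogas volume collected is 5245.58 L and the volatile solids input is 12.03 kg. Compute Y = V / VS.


Y = V / VS
= 5245.58 / 12.03
= 436.0416 L/kg VS

436.0416 L/kg VS


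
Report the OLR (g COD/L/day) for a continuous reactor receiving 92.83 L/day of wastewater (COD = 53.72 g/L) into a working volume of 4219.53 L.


OLR = Q * S / V
= 92.83 * 53.72 / 4219.53
= 1.1818 g/L/day

1.1818 g/L/day


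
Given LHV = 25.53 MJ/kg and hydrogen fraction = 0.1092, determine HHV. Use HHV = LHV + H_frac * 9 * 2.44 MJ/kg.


HHV = LHV + H_frac * 9 * 2.44
= 25.53 + 0.1092 * 9 * 2.44
= 27.9280 MJ/kg

27.9280 MJ/kg


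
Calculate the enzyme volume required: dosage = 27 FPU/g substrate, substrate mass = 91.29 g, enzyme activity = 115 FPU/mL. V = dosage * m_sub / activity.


V = dosage * m_sub / activity
V = 27 * 91.29 / 115
V = 21.4333 mL

21.4333 mL


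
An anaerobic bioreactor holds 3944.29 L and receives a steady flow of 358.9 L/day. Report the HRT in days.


HRT = V / Q
= 3944.29 / 358.9
= 10.9899 days

10.9899 days


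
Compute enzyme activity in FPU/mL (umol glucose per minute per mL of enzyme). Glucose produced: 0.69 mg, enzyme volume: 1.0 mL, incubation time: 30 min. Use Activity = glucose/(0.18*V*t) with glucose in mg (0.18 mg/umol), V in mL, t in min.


Activity = glucose_mg / (0.18 mg/umol * V_mL * t_min)
= 0.69 / (0.18 * 1.0 * 30)
= 0.1278 FPU/mL

0.1278 FPU/mL


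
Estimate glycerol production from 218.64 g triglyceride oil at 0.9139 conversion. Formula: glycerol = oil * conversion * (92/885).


glycerol = oil * conv * (92/885)
= 218.64 * 0.9139 * 92 / 885
= 20.7717 g

20.7717 g


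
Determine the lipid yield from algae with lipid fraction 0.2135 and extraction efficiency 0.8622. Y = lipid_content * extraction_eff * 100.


Y = lipid_content * extraction_eff * 100
= 0.2135 * 0.8622 * 100
= 18.4080%

18.4080%


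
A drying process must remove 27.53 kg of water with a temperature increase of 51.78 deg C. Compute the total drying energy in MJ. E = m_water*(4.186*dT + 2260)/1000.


E = m_water * (4.186 * dT + 2260) / 1000
= 27.53 * (4.186 * 51.78 + 2260) / 1000
= 68.1850 MJ

68.1850 MJ


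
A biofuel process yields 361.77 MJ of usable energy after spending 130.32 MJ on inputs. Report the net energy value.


NEV = E_out - E_in
= 361.77 - 130.32
= 231.4500 MJ

231.4500 MJ


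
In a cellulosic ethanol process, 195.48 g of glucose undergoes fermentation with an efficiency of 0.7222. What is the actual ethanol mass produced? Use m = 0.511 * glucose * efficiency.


Actual ethanol: m = 0.511 * 195.48 * 0.7222
m = 72.1408 g

72.1408 g


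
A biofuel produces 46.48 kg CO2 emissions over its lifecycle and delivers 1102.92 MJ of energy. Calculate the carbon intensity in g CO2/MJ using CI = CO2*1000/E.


CI = CO2 * 1000 / E
= 46.48 * 1000 / 1102.92
= 42.1427 g CO2/MJ

42.1427 g CO2/MJ


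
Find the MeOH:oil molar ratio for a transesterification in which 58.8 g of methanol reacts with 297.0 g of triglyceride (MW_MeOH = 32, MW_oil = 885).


Molar ratio = n_MeOH / n_oil = (MeOH/32) / (oil/885) = (MeOH * 885) / (32 * oil)
= (58.8 * 885) / (32 * 297.0)
= 5.4754

5.4754


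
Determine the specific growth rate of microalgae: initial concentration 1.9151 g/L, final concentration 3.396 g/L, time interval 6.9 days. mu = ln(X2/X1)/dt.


mu = ln(X2/X1) / dt
= ln(3.396/1.9151) / 6.9
= 0.0830 per day

0.0830 per day


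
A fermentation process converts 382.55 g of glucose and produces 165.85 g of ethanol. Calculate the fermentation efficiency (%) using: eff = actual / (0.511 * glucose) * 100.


Fermentation efficiency = (actual / (0.511 * glucose)) * 100
= (165.85 / (0.511 * 382.55)) * 100
= 84.8411%

84.8411%


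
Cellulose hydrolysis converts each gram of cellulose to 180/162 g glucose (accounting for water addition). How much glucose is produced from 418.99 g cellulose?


glucose = cellulose * 180/162
= 418.99 * 180/162
= 465.5444 g

465.5444 g


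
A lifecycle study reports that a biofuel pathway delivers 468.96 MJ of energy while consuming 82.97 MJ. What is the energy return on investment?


EROI = E_out / E_in
= 468.96 / 82.97
= 5.6522

5.6522


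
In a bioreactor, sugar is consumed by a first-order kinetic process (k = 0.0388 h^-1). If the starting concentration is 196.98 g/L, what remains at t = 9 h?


S = S0 * exp(-k * t)
S = 196.98 * exp(-0.0388 * 9)
S = 138.9206 g/L

138.9206 g/L


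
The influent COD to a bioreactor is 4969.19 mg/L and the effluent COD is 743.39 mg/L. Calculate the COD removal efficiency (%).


eta = (COD_in - COD_out) / COD_in * 100
= (4969.19 - 743.39) / 4969.19 * 100
= 85.0400%

85.0400%


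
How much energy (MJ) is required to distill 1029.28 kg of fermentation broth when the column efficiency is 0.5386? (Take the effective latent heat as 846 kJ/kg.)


E = m * 846 / (eta * 1000)
= 1029.28 * 846 / (0.5386 * 1000)
= 1616.7302 MJ

1616.7302 MJ


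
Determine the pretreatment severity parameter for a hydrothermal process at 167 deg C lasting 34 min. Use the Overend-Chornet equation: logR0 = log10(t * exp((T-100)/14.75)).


logR0 = log10(t * exp((T - 100) / 14.75))
= log10(34 * exp((167 - 100) / 14.75))
= 3.5042

3.5042


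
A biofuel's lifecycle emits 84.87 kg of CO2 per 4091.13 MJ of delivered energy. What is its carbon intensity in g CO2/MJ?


CI = CO2 * 1000 / E
= 84.87 * 1000 / 4091.13
= 20.7449 g CO2/MJ

20.7449 g CO2/MJ


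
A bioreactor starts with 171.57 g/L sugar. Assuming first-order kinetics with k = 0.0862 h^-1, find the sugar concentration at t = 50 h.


S = S0 * exp(-k * t)
S = 171.57 * exp(-0.0862 * 50)
S = 2.3048 g/L

2.3048 g/L


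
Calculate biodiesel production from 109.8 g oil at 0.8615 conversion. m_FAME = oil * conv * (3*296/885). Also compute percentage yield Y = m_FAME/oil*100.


m_FAME = oil * conv * (3 * 296 / 885) = oil * conv * (888/885)
= 109.8 * 0.8615 * 888 / 885
= 94.9134 g
Y = m_FAME / oil * 100 = conv * (888/885) * 100
= 0.8615 * 888 / 885 * 100
= 86.44%

94.9134 g FAME; Y = 86.44%


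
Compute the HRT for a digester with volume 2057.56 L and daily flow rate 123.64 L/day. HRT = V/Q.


HRT = V / Q
= 2057.56 / 123.64
= 16.6415 days

16.6415 days


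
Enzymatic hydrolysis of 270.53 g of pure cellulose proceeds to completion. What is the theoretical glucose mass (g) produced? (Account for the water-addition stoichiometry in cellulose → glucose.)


glucose = cellulose * 180/162
= 270.53 * 180/162
= 300.5889 g

300.5889 g


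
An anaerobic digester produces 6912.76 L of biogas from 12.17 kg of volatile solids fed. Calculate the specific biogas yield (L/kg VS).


Y = V / VS
= 6912.76 / 12.17
= 568.0164 L/kg VS

568.0164 L/kg VS


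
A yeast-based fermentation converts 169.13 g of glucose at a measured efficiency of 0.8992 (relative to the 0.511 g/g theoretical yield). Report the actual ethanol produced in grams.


Actual ethanol: m = 0.511 * 169.13 * 0.8992
m = 77.7137 g

77.7137 g


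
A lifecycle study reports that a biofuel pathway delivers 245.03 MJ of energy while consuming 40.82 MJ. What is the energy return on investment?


EROI = E_out / E_in
= 245.03 / 40.82
= 6.0027

6.0027


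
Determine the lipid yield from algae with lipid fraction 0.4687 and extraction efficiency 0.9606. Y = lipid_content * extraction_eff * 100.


Y = lipid_content * extraction_eff * 100
= 0.4687 * 0.9606 * 100
= 45.0233%

45.0233%


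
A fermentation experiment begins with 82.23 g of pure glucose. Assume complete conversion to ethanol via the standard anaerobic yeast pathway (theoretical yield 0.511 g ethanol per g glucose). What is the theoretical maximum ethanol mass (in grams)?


Theoretical ethanol yield: m_EtOH = 0.511 * m_glucose
m_EtOH = 0.511 * 82.23 = 42.0195 g

42.0195 g


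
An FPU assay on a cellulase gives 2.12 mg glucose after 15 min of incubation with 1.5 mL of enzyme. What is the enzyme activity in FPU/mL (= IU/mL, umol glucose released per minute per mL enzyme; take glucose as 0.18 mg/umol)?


Activity = glucose_mg / (0.18 mg/umol * V_mL * t_min)
= 2.12 / (0.18 * 1.5 * 15)
= 0.5235 FPU/mL

0.5235 FPU/mL


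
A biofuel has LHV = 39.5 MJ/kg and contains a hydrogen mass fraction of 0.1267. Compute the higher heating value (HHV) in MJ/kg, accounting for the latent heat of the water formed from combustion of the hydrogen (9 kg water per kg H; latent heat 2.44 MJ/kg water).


HHV = LHV + H_frac * 9 * 2.44
= 39.5 + 0.1267 * 9 * 2.44
= 42.2823 MJ/kg

42.2823 MJ/kg


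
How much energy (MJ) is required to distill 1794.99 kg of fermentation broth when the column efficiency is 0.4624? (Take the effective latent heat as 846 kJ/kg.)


E = m * 846 / (eta * 1000)
= 1794.99 * 846 / (0.4624 * 1000)
= 3284.0864 MJ

3284.0864 MJ


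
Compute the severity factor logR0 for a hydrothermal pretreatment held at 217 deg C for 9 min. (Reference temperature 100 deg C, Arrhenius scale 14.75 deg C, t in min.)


logR0 = log10(t * exp((T - 100) / 14.75))
= log10(9 * exp((217 - 100) / 14.75))
= 4.3992

4.3992


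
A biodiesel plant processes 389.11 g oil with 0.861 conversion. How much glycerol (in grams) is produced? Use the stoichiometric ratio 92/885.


glycerol = oil * conv * (92/885)
= 389.11 * 0.861 * 92 / 885
= 34.8273 g

34.8273 g


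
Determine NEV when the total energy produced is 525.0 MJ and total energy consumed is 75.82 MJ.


NEV = E_out - E_in
= 525.0 - 75.82
= 449.1800 MJ

449.1800 MJ


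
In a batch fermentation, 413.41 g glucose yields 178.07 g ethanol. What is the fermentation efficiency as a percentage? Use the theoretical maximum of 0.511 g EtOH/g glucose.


Fermentation efficiency = (actual / (0.511 * glucose)) * 100
= (178.07 / (0.511 * 413.41)) * 100
= 84.2925%

84.2925%


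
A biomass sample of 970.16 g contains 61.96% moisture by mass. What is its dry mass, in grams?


Wd = Ww * (1 - MC/100)
= 970.16 * (1 - 61.96/100)
= 369.0489 g

369.0489 g


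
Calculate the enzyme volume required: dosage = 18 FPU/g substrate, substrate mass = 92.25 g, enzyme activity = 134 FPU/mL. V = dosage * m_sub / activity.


V = dosage * m_sub / activity
V = 18 * 92.25 / 134
V = 12.3918 mL

12.3918 mL


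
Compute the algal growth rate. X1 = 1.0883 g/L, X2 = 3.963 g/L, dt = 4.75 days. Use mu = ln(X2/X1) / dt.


mu = ln(X2/X1) / dt
= ln(3.963/1.0883) / 4.75
= 0.2721 per day

0.2721 per day


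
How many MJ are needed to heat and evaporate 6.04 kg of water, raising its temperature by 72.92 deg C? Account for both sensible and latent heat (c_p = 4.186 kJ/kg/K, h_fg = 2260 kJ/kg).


E = m_water * (4.186 * dT + 2260) / 1000
= 6.04 * (4.186 * 72.92 + 2260) / 1000
= 15.4941 MJ

15.4941 MJ


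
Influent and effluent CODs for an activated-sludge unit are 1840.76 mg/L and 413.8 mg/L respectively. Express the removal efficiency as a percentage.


eta = (COD_in - COD_out) / COD_in * 100
= (1840.76 - 413.8) / 1840.76 * 100
= 77.5202%

77.5202%


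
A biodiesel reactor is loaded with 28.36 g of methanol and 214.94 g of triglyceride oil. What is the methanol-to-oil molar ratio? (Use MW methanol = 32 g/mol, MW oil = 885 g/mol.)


Molar ratio = n_MeOH / n_oil = (MeOH/32) / (oil/885) = (MeOH * 885) / (32 * oil)
= (28.36 * 885) / (32 * 214.94)
= 3.6491

3.6491


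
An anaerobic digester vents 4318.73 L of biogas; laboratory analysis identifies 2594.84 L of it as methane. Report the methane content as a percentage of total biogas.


CH4% = V_CH4 / V_total * 100
= 2594.84 / 4318.73 * 100
= 60.0834%

60.0834%


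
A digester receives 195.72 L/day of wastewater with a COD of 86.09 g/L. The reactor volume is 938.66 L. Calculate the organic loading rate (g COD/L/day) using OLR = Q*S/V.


OLR = Q * S / V
= 195.72 * 86.09 / 938.66
= 17.9506 g/L/day

17.9506 g/L/day


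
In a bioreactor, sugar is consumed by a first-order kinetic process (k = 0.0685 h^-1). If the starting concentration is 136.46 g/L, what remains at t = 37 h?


S = S0 * exp(-k * t)
S = 136.46 * exp(-0.0685 * 37)
S = 10.8215 g/L

10.8215 g/L


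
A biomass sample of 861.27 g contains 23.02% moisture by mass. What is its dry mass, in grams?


Wd = Ww * (1 - MC/100)
= 861.27 * (1 - 23.02/100)
= 663.0056 g

663.0056 g


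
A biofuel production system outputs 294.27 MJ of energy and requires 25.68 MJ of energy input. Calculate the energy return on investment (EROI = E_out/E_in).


EROI = E_out / E_in
= 294.27 / 25.68
= 11.4591

11.4591


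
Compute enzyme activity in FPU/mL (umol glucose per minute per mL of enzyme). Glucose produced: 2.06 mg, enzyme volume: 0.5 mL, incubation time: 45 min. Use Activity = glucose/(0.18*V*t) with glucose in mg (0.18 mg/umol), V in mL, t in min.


Activity = glucose_mg / (0.18 mg/umol * V_mL * t_min)
= 2.06 / (0.18 * 0.5 * 45)
= 0.5086 FPU/mL

0.5086 FPU/mL


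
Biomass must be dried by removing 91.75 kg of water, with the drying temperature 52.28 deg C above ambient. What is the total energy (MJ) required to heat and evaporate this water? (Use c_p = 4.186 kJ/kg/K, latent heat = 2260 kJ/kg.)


E = m_water * (4.186 * dT + 2260) / 1000
= 91.75 * (4.186 * 52.28 + 2260) / 1000
= 227.4339 MJ

227.4339 MJ


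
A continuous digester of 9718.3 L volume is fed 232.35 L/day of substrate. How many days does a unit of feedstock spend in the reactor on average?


HRT = V / Q
= 9718.3 / 232.35
= 41.8261 days

41.8261 days


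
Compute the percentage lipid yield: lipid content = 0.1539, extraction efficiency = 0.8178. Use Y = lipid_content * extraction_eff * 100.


Y = lipid_content * extraction_eff * 100
= 0.1539 * 0.8178 * 100
= 12.5859%

12.5859%


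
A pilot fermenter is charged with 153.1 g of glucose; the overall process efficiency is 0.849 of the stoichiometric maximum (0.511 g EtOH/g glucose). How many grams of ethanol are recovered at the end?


Actual ethanol: m = 0.511 * 153.1 * 0.849
m = 66.4208 g

66.4208 g


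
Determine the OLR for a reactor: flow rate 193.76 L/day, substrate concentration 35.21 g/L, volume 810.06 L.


OLR = Q * S / V
= 193.76 * 35.21 / 810.06
= 8.4220 g/L/day

8.4220 g/L/day


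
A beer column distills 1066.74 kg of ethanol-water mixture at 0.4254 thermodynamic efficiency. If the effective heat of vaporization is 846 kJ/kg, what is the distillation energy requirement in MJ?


E = m * 846 / (eta * 1000)
= 1066.74 * 846 / (0.4254 * 1000)
= 2121.4434 MJ

2121.4434 MJ


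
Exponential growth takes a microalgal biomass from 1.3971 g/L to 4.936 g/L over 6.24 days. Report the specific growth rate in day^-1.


mu = ln(X2/X1) / dt
= ln(4.936/1.3971) / 6.24
= 0.2023 per day

0.2023 per day


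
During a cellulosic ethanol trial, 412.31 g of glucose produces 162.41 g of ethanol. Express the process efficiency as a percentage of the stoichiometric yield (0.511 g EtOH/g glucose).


Fermentation efficiency = (actual / (0.511 * glucose)) * 100
= (162.41 / (0.511 * 412.31)) * 100
= 77.0847%

77.0847%


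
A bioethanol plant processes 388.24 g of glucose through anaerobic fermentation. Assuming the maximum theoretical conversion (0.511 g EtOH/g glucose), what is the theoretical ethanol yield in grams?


Theoretical ethanol yield: m_EtOH = 0.511 * m_glucose
m_EtOH = 0.511 * 388.24 = 198.3906 g

198.3906 g


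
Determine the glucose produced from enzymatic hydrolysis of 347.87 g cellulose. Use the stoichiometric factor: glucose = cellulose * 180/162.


glucose = cellulose * 180/162
= 347.87 * 180/162
= 386.5222 g

386.5222 g


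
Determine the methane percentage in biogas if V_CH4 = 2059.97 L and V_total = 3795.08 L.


CH4% = V_CH4 / V_total * 100
= 2059.97 / 3795.08 * 100
= 54.2800%

54.2800%


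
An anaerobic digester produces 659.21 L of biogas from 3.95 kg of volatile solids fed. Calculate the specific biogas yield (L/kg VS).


Y = V / VS
= 659.21 / 3.95
= 166.8886 L/kg VS

166.8886 L/kg VS


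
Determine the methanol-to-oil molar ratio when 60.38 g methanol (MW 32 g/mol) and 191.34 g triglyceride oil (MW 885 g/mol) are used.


Molar ratio = n_MeOH / n_oil = (MeOH/32) / (oil/885) = (MeOH * 885) / (32 * oil)
= (60.38 * 885) / (32 * 191.34)
= 8.7273

8.7273


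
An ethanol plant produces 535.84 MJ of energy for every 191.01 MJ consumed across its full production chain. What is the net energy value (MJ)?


NEV = E_out - E_in
= 535.84 - 191.01
= 344.8300 MJ

344.8300 MJ


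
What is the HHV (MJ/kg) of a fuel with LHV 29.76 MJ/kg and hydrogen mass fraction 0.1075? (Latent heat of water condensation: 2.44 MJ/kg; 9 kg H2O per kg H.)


HHV = LHV + H_frac * 9 * 2.44
= 29.76 + 0.1075 * 9 * 2.44
= 32.1207 MJ/kg

32.1207 MJ/kg


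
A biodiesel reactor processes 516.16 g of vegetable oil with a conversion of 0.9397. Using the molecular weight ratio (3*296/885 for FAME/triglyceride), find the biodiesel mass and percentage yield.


m_FAME = oil * conv * (3 * 296 / 885) = oil * conv * (888/885)
= 516.16 * 0.9397 * 888 / 885
= 486.6797 g
Y = m_FAME / oil * 100 = conv * (888/885) * 100
= 0.9397 * 888 / 885 * 100
= 94.29%

486.6797 g FAME; Y = 94.29%


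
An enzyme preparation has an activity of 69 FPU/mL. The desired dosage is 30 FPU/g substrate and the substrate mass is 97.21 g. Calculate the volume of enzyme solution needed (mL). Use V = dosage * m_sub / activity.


V = dosage * m_sub / activity
V = 30 * 97.21 / 69
V = 42.2652 mL

42.2652 mL


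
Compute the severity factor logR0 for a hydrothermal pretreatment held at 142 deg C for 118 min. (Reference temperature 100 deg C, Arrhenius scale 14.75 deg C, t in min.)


logR0 = log10(t * exp((T - 100) / 14.75))
= log10(118 * exp((142 - 100) / 14.75))
= 3.3085

3.3085


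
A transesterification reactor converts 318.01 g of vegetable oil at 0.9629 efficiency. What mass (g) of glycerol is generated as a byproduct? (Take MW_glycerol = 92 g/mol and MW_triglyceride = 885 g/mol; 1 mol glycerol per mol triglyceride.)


glycerol = oil * conv * (92/885)
= 318.01 * 0.9629 * 92 / 885
= 31.8322 g

31.8322 g


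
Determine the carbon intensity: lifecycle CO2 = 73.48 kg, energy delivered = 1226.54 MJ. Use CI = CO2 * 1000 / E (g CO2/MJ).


CI = CO2 * 1000 / E
= 73.48 * 1000 / 1226.54
= 59.9084 g CO2/MJ

59.9084 g CO2/MJ


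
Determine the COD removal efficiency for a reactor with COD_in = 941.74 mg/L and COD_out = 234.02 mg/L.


eta = (COD_in - COD_out) / COD_in * 100
= (941.74 - 234.02) / 941.74 * 100
= 75.1503%

75.1503%


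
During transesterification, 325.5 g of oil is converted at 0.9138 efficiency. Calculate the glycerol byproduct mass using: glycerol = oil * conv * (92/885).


glycerol = oil * conv * (92/885)
= 325.5 * 0.9138 * 92 / 885
= 30.9205 g

30.9205 g


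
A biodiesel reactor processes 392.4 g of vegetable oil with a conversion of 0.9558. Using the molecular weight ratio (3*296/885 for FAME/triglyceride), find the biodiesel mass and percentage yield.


m_FAME = oil * conv * (3 * 296 / 885) = oil * conv * (888/885)
= 392.4 * 0.9558 * 888 / 885
= 376.3273 g
Y = m_FAME / oil * 100 = conv * (888/885) * 100
= 0.9558 * 888 / 885 * 100
= 95.90%

376.3273 g FAME; Y = 95.90%


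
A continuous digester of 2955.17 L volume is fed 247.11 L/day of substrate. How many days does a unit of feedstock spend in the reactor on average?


HRT = V / Q
= 2955.17 / 247.11
= 11.9589 days

11.9589 days


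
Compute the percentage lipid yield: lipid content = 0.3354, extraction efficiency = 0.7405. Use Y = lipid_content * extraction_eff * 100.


Y = lipid_content * extraction_eff * 100
= 0.3354 * 0.7405 * 100
= 24.8364%

24.8364%


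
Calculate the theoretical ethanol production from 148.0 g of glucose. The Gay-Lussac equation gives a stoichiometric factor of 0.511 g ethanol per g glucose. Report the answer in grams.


Theoretical ethanol yield: m_EtOH = 0.511 * m_glucose
m_EtOH = 0.511 * 148.0 = 75.6280 g

75.6280 g


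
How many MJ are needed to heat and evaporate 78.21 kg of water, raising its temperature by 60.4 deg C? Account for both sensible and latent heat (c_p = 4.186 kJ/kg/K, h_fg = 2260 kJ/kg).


E = m_water * (4.186 * dT + 2260) / 1000
= 78.21 * (4.186 * 60.4 + 2260) / 1000
= 196.5288 MJ

196.5288 MJ


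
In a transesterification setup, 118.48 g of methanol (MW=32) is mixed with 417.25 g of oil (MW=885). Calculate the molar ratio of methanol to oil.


Molar ratio = n_MeOH / n_oil = (MeOH/32) / (oil/885) = (MeOH * 885) / (32 * oil)
= (118.48 * 885) / (32 * 417.25)
= 7.8531

7.8531


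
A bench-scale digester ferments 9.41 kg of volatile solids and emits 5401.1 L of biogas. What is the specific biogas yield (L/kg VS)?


Y = V / VS
= 5401.1 / 9.41
= 573.9745 L/kg VS

573.9745 L/kg VS


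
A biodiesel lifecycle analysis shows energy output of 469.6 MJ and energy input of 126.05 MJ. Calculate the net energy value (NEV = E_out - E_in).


NEV = E_out - E_in
= 469.6 - 126.05
= 343.5500 MJ

343.5500 MJ


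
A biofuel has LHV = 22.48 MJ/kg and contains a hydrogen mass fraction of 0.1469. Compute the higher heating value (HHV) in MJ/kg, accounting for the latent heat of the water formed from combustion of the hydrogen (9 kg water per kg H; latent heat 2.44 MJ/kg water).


HHV = LHV + H_frac * 9 * 2.44
= 22.48 + 0.1469 * 9 * 2.44
= 25.7059 MJ/kg

25.7059 MJ/kg


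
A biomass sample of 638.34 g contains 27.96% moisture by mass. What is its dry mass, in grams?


Wd = Ww * (1 - MC/100)
= 638.34 * (1 - 27.96/100)
= 459.8601 g

459.8601 g


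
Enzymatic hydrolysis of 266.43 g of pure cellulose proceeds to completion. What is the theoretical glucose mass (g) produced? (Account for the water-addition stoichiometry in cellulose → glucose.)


glucose = cellulose * 180/162
= 266.43 * 180/162
= 296.0333 g

296.0333 g


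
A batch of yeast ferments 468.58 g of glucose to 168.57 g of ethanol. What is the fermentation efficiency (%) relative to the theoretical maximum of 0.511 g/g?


Fermentation efficiency = (actual / (0.511 * glucose)) * 100
= (168.57 / (0.511 * 468.58)) * 100
= 70.4005%

70.4005%


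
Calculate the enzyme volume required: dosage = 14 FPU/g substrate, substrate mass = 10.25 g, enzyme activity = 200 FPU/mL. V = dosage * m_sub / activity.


V = dosage * m_sub / activity
V = 14 * 10.25 / 200
V = 0.7175 mL

0.7175 mL


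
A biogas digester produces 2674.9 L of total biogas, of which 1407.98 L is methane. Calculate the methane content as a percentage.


CH4% = V_CH4 / V_total * 100
= 1407.98 / 2674.9 * 100
= 52.6367%

52.6367%


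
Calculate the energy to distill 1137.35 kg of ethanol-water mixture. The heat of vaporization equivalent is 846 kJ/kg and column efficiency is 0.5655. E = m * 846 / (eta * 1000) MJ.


E = m * 846 / (eta * 1000)
= 1137.35 * 846 / (0.5655 * 1000)
= 1701.4997 MJ

1701.4997 MJ


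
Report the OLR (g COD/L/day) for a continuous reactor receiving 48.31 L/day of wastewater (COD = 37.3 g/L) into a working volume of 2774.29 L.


OLR = Q * S / V
= 48.31 * 37.3 / 2774.29
= 0.6495 g/L/day

0.6495 g/L/day


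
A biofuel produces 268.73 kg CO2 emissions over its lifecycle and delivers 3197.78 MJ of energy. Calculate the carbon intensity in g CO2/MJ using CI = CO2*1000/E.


CI = CO2 * 1000 / E
= 268.73 * 1000 / 3197.78
= 84.0364 g CO2/MJ

84.0364 g CO2/MJ


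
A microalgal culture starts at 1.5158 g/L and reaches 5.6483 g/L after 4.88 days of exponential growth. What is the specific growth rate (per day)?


mu = ln(X2/X1) / dt
= ln(5.6483/1.5158) / 4.88
= 0.2696 per day

0.2696 per day


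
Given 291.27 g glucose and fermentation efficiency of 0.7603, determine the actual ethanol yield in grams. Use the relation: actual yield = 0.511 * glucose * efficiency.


Actual ethanol: m = 0.511 * 291.27 * 0.7603
m = 113.1623 g

113.1623 g


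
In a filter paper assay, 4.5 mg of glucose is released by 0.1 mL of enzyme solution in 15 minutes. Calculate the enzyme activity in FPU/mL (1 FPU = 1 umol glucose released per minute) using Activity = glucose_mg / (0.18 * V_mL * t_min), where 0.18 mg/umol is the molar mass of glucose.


Activity = glucose_mg / (0.18 mg/umol * V_mL * t_min)
= 4.5 / (0.18 * 0.1 * 15)
= 16.6667 FPU/mL

16.6667 FPU/mL


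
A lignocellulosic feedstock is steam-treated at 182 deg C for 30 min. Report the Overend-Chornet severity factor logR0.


logR0 = log10(t * exp((T - 100) / 14.75))
= log10(30 * exp((182 - 100) / 14.75))
= 3.8915

3.8915


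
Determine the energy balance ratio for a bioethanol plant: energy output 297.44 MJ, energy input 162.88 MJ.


EROI = E_out / E_in
= 297.44 / 162.88
= 1.8261

1.8261


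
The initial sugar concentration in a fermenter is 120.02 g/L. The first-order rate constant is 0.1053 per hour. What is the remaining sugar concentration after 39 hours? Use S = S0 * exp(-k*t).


S = S0 * exp(-k * t)
S = 120.02 * exp(-0.1053 * 39)
S = 1.9758 g/L

1.9758 g/L


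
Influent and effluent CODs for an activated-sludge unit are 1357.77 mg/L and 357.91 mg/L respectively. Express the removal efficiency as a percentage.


eta = (COD_in - COD_out) / COD_in * 100
= (1357.77 - 357.91) / 1357.77 * 100
= 73.6399%

73.6399%


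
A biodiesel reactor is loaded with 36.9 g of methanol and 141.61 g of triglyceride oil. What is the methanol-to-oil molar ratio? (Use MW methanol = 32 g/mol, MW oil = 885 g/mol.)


Molar ratio = n_MeOH / n_oil = (MeOH/32) / (oil/885) = (MeOH * 885) / (32 * oil)
= (36.9 * 885) / (32 * 141.61)
= 7.2065

7.2065


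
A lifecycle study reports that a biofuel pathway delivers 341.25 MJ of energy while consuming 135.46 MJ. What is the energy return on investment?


EROI = E_out / E_in
= 341.25 / 135.46
= 2.5192

2.5192


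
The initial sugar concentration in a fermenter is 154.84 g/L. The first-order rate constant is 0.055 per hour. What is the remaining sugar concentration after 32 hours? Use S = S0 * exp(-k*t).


S = S0 * exp(-k * t)
S = 154.84 * exp(-0.055 * 32)
S = 26.6394 g/L

26.6394 g/L


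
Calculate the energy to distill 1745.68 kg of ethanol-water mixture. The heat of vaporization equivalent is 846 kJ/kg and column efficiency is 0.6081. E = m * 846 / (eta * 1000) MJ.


E = m * 846 / (eta * 1000)
= 1745.68 * 846 / (0.6081 * 1000)
= 2428.6224 MJ

2428.6224 MJ


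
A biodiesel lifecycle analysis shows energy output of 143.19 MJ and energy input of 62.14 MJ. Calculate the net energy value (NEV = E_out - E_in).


NEV = E_out - E_in
= 143.19 - 62.14
= 81.0500 MJ

81.0500 MJ


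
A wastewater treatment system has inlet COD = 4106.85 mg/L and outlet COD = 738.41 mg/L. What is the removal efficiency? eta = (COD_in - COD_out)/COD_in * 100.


eta = (COD_in - COD_out) / COD_in * 100
= (4106.85 - 738.41) / 4106.85 * 100
= 82.0200%

82.0200%


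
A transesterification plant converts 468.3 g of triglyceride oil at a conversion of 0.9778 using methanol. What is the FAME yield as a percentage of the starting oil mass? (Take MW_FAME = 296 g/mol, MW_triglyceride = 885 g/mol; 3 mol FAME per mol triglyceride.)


m_FAME = oil * conv * (3 * 296 / 885) = oil * conv * (888/885)
= 468.3 * 0.9778 * 888 / 885
= 459.4560 g
Y = m_FAME / oil * 100 = conv * (888/885) * 100
= 0.9778 * 888 / 885 * 100
= 98.11%

98.11%


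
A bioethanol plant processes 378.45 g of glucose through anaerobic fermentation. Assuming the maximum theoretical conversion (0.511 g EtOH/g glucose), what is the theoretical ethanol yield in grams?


Theoretical ethanol yield: m_EtOH = 0.511 * m_glucose
m_EtOH = 0.511 * 378.45 = 193.3879 g

193.3879 g


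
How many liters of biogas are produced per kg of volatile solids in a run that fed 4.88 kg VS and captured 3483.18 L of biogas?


Y = V / VS
= 3483.18 / 4.88
= 713.7664 L/kg VS

713.7664 L/kg VS


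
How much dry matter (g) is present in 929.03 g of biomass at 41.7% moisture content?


Wd = Ww * (1 - MC/100)
= 929.03 * (1 - 41.7/100)
= 541.6245 g

541.6245 g


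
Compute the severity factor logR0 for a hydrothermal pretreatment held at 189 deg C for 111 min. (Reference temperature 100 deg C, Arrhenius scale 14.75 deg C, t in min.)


logR0 = log10(t * exp((T - 100) / 14.75))
= log10(111 * exp((189 - 100) / 14.75))
= 4.6658

4.6658


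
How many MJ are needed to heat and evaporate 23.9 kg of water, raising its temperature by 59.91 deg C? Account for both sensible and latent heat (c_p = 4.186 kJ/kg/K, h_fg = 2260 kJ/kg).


E = m_water * (4.186 * dT + 2260) / 1000
= 23.9 * (4.186 * 59.91 + 2260) / 1000
= 60.0077 MJ

60.0077 MJ


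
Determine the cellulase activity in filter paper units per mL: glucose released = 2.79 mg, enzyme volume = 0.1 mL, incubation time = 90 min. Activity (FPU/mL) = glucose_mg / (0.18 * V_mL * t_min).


Activity = glucose_mg / (0.18 mg/umol * V_mL * t_min)
= 2.79 / (0.18 * 0.1 * 90)
= 1.7222 FPU/mL

1.7222 FPU/mL


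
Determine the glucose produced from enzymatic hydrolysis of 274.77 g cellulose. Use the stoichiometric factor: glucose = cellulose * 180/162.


glucose = cellulose * 180/162
= 274.77 * 180/162
= 305.3000 g

305.3000 g


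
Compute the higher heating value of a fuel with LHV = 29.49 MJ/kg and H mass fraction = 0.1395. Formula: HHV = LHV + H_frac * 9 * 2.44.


HHV = LHV + H_frac * 9 * 2.44
= 29.49 + 0.1395 * 9 * 2.44
= 32.5534 MJ/kg

32.5534 MJ/kg


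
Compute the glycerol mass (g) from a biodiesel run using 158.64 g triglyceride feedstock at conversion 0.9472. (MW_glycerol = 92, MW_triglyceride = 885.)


glycerol = oil * conv * (92/885)
= 158.64 * 0.9472 * 92 / 885
= 15.6206 g

15.6206 g


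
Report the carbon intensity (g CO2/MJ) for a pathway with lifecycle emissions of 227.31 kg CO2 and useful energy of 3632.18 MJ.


CI = CO2 * 1000 / E
= 227.31 * 1000 / 3632.18
= 62.5823 g CO2/MJ

62.5823 g CO2/MJ


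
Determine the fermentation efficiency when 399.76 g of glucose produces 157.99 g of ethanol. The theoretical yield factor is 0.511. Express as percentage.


Fermentation efficiency = (actual / (0.511 * glucose)) * 100
= (157.99 / (0.511 * 399.76)) * 100
= 77.3409%

77.3409%


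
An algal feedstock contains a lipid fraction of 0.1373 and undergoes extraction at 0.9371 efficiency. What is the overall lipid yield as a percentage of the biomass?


Y = lipid_content * extraction_eff * 100
= 0.1373 * 0.9371 * 100
= 12.8664%

12.8664%


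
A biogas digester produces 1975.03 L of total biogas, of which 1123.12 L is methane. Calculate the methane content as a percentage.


CH4% = V_CH4 / V_total * 100
= 1123.12 / 1975.03 * 100
= 56.8660%

56.8660%


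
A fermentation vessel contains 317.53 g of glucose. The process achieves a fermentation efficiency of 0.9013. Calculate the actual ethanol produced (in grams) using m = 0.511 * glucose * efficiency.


Actual ethanol: m = 0.511 * 317.53 * 0.9013
m = 146.2430 g

146.2430 g


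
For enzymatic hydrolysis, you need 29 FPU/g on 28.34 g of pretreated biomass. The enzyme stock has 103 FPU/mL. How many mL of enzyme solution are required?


V = dosage * m_sub / activity
V = 29 * 28.34 / 103
V = 7.9792 mL

7.9792 mL


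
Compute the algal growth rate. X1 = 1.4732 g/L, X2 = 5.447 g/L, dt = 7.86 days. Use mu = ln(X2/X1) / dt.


mu = ln(X2/X1) / dt
= ln(5.447/1.4732) / 7.86
= 0.1664 per day

0.1664 per day


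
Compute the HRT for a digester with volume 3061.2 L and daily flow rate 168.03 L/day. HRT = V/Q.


HRT = V / Q
= 3061.2 / 168.03
= 18.2182 days

18.2182 days


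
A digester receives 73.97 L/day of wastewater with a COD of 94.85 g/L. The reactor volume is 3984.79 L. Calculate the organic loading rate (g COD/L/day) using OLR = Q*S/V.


OLR = Q * S / V
= 73.97 * 94.85 / 3984.79
= 1.7607 g/L/day

1.7607 g/L/day


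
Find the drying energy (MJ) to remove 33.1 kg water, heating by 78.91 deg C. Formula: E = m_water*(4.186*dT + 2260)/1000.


E = m_water * (4.186 * dT + 2260) / 1000
= 33.1 * (4.186 * 78.91 + 2260) / 1000
= 85.7395 MJ

85.7395 MJ


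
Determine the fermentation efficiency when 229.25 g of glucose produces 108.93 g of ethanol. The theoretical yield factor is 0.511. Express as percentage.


Fermentation efficiency = (actual / (0.511 * glucose)) * 100
= (108.93 / (0.511 * 229.25)) * 100
= 92.9859%

92.9859%


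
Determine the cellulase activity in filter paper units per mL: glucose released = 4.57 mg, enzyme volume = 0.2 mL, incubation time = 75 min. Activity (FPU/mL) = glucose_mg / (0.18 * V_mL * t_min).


Activity = glucose_mg / (0.18 mg/umol * V_mL * t_min)
= 4.57 / (0.18 * 0.2 * 75)
= 1.6926 FPU/mL

1.6926 FPU/mL


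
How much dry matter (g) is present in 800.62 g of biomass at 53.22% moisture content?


Wd = Ww * (1 - MC/100)
= 800.62 * (1 - 53.22/100)
= 374.5300 g

374.5300 g


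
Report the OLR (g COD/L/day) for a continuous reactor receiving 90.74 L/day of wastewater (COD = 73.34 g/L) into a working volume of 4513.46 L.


OLR = Q * S / V
= 90.74 * 73.34 / 4513.46
= 1.4745 g/L/day

1.4745 g/L/day


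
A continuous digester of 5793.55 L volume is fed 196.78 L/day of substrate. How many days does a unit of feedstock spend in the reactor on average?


HRT = V / Q
= 5793.55 / 196.78
= 29.4418 days

29.4418 days


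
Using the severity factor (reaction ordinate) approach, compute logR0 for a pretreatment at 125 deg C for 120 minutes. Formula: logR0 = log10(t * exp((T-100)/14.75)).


logR0 = log10(t * exp((T - 100) / 14.75))
= log10(120 * exp((125 - 100) / 14.75))
= 2.8153

2.8153


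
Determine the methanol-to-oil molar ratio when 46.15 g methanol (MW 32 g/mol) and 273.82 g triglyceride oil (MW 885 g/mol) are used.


Molar ratio = n_MeOH / n_oil = (MeOH/32) / (oil/885) = (MeOH * 885) / (32 * oil)
= (46.15 * 885) / (32 * 273.82)
= 4.6612

4.6612


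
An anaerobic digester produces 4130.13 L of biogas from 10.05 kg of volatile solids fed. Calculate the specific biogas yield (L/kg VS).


Y = V / VS
= 4130.13 / 10.05
= 410.9582 L/kg VS

410.9582 L/kg VS
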